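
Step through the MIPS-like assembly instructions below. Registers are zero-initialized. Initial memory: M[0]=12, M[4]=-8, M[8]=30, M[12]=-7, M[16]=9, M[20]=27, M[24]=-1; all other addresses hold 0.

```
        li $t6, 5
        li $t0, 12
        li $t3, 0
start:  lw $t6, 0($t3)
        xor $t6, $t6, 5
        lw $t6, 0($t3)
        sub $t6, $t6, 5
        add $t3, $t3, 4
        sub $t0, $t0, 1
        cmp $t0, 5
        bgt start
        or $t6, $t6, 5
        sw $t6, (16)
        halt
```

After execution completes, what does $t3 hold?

28

after li $t6, 5: $t6=5
after li $t0, 12: $t0=12
after li $t3, 0: $t3=0
after lw $t6, 0($t3): $t6=M[0]=12
after xor $t6, $t6, 5: $t6=12^5=9
after lw $t6, 0($t3): $t6=M[0]=12
after sub $t6, $t6, 5: $t6=12-5=7
after add $t3, $t3, 4: $t3=0+4=4
after sub $t0, $t0, 1: $t0=12-1=11
cmp $t0, 5  (cmp 11,5)
bgt start: taken
after lw $t6, 0($t3): $t6=M[4]=-8
after xor $t6, $t6, 5: $t6=(-8)^5=-3
after lw $t6, 0($t3): $t6=M[4]=-8
after sub $t6, $t6, 5: $t6=(-8)-5=-13
after add $t3, $t3, 4: $t3=4+4=8
after sub $t0, $t0, 1: $t0=11-1=10
cmp $t0, 5  (cmp 10,5)
bgt start: taken
after lw $t6, 0($t3): $t6=M[8]=30
after xor $t6, $t6, 5: $t6=30^5=27
after lw $t6, 0($t3): $t6=M[8]=30
after sub $t6, $t6, 5: $t6=30-5=25
after add $t3, $t3, 4: $t3=8+4=12
after sub $t0, $t0, 1: $t0=10-1=9
cmp $t0, 5  (cmp 9,5)
bgt start: taken
after lw $t6, 0($t3): $t6=M[12]=-7
after xor $t6, $t6, 5: $t6=(-7)^5=-4
after lw $t6, 0($t3): $t6=M[12]=-7
after sub $t6, $t6, 5: $t6=(-7)-5=-12
after add $t3, $t3, 4: $t3=12+4=16
after sub $t0, $t0, 1: $t0=9-1=8
cmp $t0, 5  (cmp 8,5)
bgt start: taken
after lw $t6, 0($t3): $t6=M[16]=9
after xor $t6, $t6, 5: $t6=9^5=12
after lw $t6, 0($t3): $t6=M[16]=9
after sub $t6, $t6, 5: $t6=9-5=4
after add $t3, $t3, 4: $t3=16+4=20
after sub $t0, $t0, 1: $t0=8-1=7
cmp $t0, 5  (cmp 7,5)
bgt start: taken
after lw $t6, 0($t3): $t6=M[20]=27
after xor $t6, $t6, 5: $t6=27^5=30
after lw $t6, 0($t3): $t6=M[20]=27
after sub $t6, $t6, 5: $t6=27-5=22
after add $t3, $t3, 4: $t3=20+4=24
after sub $t0, $t0, 1: $t0=7-1=6
cmp $t0, 5  (cmp 6,5)
bgt start: taken
after lw $t6, 0($t3): $t6=M[24]=-1
after xor $t6, $t6, 5: $t6=(-1)^5=-6
after lw $t6, 0($t3): $t6=M[24]=-1
after sub $t6, $t6, 5: $t6=(-1)-5=-6
after add $t3, $t3, 4: $t3=24+4=28
after sub $t0, $t0, 1: $t0=6-1=5
cmp $t0, 5  (cmp 5,5)
bgt start: not taken
after or $t6, $t6, 5: $t6=(-6)|5=-1
sw $t6, (16) → M[16]=-1
halt.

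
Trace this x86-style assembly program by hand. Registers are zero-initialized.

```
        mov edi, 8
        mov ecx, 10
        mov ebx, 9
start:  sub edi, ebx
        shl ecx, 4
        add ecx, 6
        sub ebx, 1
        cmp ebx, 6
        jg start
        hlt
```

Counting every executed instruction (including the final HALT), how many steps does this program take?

22

mov edi, 8 → edi=8
mov ecx, 10 → ecx=10
mov ebx, 9 → ebx=9
sub edi, ebx → edi=8-9=-1
shl ecx, 4 → ecx=10<<4=160
add ecx, 6 → ecx=160+6=166
sub ebx, 1 → ebx=9-1=8
cmp ebx, 6  (cmp 8,6)
jg start: taken
sub edi, ebx → edi=(-1)-8=-9
shl ecx, 4 → ecx=166<<4=2656
add ecx, 6 → ecx=2656+6=2662
sub ebx, 1 → ebx=8-1=7
cmp ebx, 6  (cmp 7,6)
jg start: taken
sub edi, ebx → edi=(-9)-7=-16
shl ecx, 4 → ecx=2662<<4=42592
add ecx, 6 → ecx=42592+6=42598
sub ebx, 1 → ebx=7-1=6
cmp ebx, 6  (cmp 6,6)
jg start: not taken
halt.
Total executed instructions: 22.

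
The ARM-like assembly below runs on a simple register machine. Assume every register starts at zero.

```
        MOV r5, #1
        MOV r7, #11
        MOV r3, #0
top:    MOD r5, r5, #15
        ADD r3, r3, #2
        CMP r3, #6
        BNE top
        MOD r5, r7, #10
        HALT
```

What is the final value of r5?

r5=1
r7=11
r3=0
r5=1%15=1
r3=0+2=2
CMP r3, #6  (cmp 2,6)
BNE top: taken
r5=1%15=1
r3=2+2=4
CMP r3, #6  (cmp 4,6)
BNE top: taken
r5=1%15=1
r3=4+2=6
CMP r3, #6  (cmp 6,6)
BNE top: not taken
r5=11%10=1
halt.

1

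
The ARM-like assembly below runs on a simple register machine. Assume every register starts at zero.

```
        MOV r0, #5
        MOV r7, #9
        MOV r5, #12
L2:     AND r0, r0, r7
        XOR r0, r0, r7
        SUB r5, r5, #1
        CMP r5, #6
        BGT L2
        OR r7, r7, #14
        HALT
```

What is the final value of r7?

after MOV r0, #5: r0=5
after MOV r7, #9: r7=9
after MOV r5, #12: r5=12
after AND r0, r0, r7: r0=5&9=1
after XOR r0, r0, r7: r0=1^9=8
after SUB r5, r5, #1: r5=12-1=11
CMP r5, #6  (cmp 11,6)
BGT L2: taken
after AND r0, r0, r7: r0=8&9=8
after XOR r0, r0, r7: r0=8^9=1
after SUB r5, r5, #1: r5=11-1=10
CMP r5, #6  (cmp 10,6)
BGT L2: taken
after AND r0, r0, r7: r0=1&9=1
after XOR r0, r0, r7: r0=1^9=8
after SUB r5, r5, #1: r5=10-1=9
CMP r5, #6  (cmp 9,6)
BGT L2: taken
after AND r0, r0, r7: r0=8&9=8
after XOR r0, r0, r7: r0=8^9=1
after SUB r5, r5, #1: r5=9-1=8
CMP r5, #6  (cmp 8,6)
BGT L2: taken
after AND r0, r0, r7: r0=1&9=1
after XOR r0, r0, r7: r0=1^9=8
after SUB r5, r5, #1: r5=8-1=7
CMP r5, #6  (cmp 7,6)
BGT L2: taken
after AND r0, r0, r7: r0=8&9=8
after XOR r0, r0, r7: r0=8^9=1
after SUB r5, r5, #1: r5=7-1=6
CMP r5, #6  (cmp 6,6)
BGT L2: not taken
after OR r7, r7, #14: r7=9|14=15
halt.

15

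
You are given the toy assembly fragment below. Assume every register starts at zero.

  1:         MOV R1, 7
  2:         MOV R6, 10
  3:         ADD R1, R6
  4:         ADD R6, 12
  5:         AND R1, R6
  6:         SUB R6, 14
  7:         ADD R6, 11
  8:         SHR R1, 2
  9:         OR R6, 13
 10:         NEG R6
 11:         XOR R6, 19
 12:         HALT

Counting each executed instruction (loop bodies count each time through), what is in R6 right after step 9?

R1=7
R6=10
R1=7+10=17
R6=10+12=22
R1=17&22=16
R6=22-14=8
R6=8+11=19
R1=16>>2=4
R6=19|13=31
After step 9: R6 = 31.

31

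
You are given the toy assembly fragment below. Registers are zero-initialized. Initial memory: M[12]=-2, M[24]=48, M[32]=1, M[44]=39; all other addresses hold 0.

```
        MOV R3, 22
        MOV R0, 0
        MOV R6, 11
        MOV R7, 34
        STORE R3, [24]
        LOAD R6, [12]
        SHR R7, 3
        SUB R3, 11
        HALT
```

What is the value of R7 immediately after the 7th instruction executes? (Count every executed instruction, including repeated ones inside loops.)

MOV R3, 22 → R3=22
MOV R0, 0 → R0=0
MOV R6, 11 → R6=11
MOV R7, 34 → R7=34
STORE R3, [24] → M[24]=22
LOAD R6, [12] → R6=M[12]=-2
SHR R7, 3 → R7=34>>3=4
After step 7: R7 = 4.

4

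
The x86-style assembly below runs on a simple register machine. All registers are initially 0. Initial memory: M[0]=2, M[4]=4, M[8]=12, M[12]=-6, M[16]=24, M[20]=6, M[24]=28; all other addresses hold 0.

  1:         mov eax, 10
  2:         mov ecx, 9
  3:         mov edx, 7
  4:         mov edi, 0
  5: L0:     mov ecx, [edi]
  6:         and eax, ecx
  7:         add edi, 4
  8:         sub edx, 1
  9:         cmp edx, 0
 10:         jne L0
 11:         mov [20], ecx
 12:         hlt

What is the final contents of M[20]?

after mov eax, 10: eax=10
after mov ecx, 9: ecx=9
after mov edx, 7: edx=7
after mov edi, 0: edi=0
after mov ecx, [edi]: ecx=M[0]=2
after and eax, ecx: eax=10&2=2
after add edi, 4: edi=0+4=4
after sub edx, 1: edx=7-1=6
cmp edx, 0  (cmp 6,0)
jne L0: taken
after mov ecx, [edi]: ecx=M[4]=4
after and eax, ecx: eax=2&4=0
after add edi, 4: edi=4+4=8
after sub edx, 1: edx=6-1=5
cmp edx, 0  (cmp 5,0)
jne L0: taken
after mov ecx, [edi]: ecx=M[8]=12
after and eax, ecx: eax=0&12=0
after add edi, 4: edi=8+4=12
after sub edx, 1: edx=5-1=4
cmp edx, 0  (cmp 4,0)
jne L0: taken
after mov ecx, [edi]: ecx=M[12]=-6
after and eax, ecx: eax=0&(-6)=0
after add edi, 4: edi=12+4=16
after sub edx, 1: edx=4-1=3
cmp edx, 0  (cmp 3,0)
jne L0: taken
after mov ecx, [edi]: ecx=M[16]=24
after and eax, ecx: eax=0&24=0
after add edi, 4: edi=16+4=20
after sub edx, 1: edx=3-1=2
cmp edx, 0  (cmp 2,0)
jne L0: taken
after mov ecx, [edi]: ecx=M[20]=6
after and eax, ecx: eax=0&6=0
after add edi, 4: edi=20+4=24
after sub edx, 1: edx=2-1=1
cmp edx, 0  (cmp 1,0)
jne L0: taken
after mov ecx, [edi]: ecx=M[24]=28
after and eax, ecx: eax=0&28=0
after add edi, 4: edi=24+4=28
after sub edx, 1: edx=1-1=0
cmp edx, 0  (cmp 0,0)
jne L0: not taken
mov [20], ecx → M[20]=28
halt.

28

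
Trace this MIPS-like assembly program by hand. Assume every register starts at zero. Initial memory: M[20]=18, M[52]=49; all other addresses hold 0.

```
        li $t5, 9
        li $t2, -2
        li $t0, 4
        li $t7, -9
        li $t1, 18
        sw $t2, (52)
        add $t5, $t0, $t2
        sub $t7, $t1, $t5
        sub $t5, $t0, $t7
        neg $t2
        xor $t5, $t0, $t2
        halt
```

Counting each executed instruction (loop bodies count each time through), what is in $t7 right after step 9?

$t5=9
$t2=-2
$t0=4
$t7=-9
$t1=18
sw $t2, (52) → M[52]=-2
$t5=4+(-2)=2
$t7=18-2=16
$t5=4-16=-12
After step 9: $t7 = 16.

16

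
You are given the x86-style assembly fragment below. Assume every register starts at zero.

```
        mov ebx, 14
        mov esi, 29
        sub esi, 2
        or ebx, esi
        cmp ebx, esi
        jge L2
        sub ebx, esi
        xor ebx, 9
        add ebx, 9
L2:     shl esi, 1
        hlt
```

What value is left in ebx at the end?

31

ebx=14
esi=29
esi=29-2=27
ebx=14|27=31
cmp ebx, esi  (cmp 31,27)
jge L2: taken
esi=27<<1=54
halt.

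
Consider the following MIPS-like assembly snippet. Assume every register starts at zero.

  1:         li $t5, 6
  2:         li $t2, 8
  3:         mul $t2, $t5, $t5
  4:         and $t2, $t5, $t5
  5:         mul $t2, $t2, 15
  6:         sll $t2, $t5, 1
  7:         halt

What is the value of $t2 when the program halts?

12

after li $t5, 6: $t5=6
after li $t2, 8: $t2=8
after mul $t2, $t5, $t5: $t2=6*6=36
after and $t2, $t5, $t5: $t2=6&6=6
after mul $t2, $t2, 15: $t2=6*15=90
after sll $t2, $t5, 1: $t2=6<<1=12
halt.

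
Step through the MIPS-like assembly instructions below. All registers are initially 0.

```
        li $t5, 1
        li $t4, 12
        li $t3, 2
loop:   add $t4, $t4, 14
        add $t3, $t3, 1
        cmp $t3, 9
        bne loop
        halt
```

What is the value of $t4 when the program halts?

110

li $t5, 1 → $t5=1
li $t4, 12 → $t4=12
li $t3, 2 → $t3=2
add $t4, $t4, 14 → $t4=12+14=26
add $t3, $t3, 1 → $t3=2+1=3
cmp $t3, 9  (cmp 3,9)
bne loop: taken
add $t4, $t4, 14 → $t4=26+14=40
add $t3, $t3, 1 → $t3=3+1=4
cmp $t3, 9  (cmp 4,9)
bne loop: taken
add $t4, $t4, 14 → $t4=40+14=54
add $t3, $t3, 1 → $t3=4+1=5
cmp $t3, 9  (cmp 5,9)
bne loop: taken
add $t4, $t4, 14 → $t4=54+14=68
add $t3, $t3, 1 → $t3=5+1=6
cmp $t3, 9  (cmp 6,9)
bne loop: taken
add $t4, $t4, 14 → $t4=68+14=82
add $t3, $t3, 1 → $t3=6+1=7
cmp $t3, 9  (cmp 7,9)
bne loop: taken
add $t4, $t4, 14 → $t4=82+14=96
add $t3, $t3, 1 → $t3=7+1=8
cmp $t3, 9  (cmp 8,9)
bne loop: taken
add $t4, $t4, 14 → $t4=96+14=110
add $t3, $t3, 1 → $t3=8+1=9
cmp $t3, 9  (cmp 9,9)
bne loop: not taken
halt.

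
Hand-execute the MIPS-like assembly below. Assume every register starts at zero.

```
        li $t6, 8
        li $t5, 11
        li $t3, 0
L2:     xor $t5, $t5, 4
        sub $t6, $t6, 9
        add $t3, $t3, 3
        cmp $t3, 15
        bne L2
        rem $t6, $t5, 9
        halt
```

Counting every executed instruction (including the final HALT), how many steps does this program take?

30

li $t6, 8 → $t6=8
li $t5, 11 → $t5=11
li $t3, 0 → $t3=0
xor $t5, $t5, 4 → $t5=11^4=15
sub $t6, $t6, 9 → $t6=8-9=-1
add $t3, $t3, 3 → $t3=0+3=3
cmp $t3, 15  (cmp 3,15)
bne L2: taken
xor $t5, $t5, 4 → $t5=15^4=11
sub $t6, $t6, 9 → $t6=(-1)-9=-10
add $t3, $t3, 3 → $t3=3+3=6
cmp $t3, 15  (cmp 6,15)
bne L2: taken
xor $t5, $t5, 4 → $t5=11^4=15
sub $t6, $t6, 9 → $t6=(-10)-9=-19
add $t3, $t3, 3 → $t3=6+3=9
cmp $t3, 15  (cmp 9,15)
bne L2: taken
xor $t5, $t5, 4 → $t5=15^4=11
sub $t6, $t6, 9 → $t6=(-19)-9=-28
add $t3, $t3, 3 → $t3=9+3=12
cmp $t3, 15  (cmp 12,15)
bne L2: taken
xor $t5, $t5, 4 → $t5=11^4=15
sub $t6, $t6, 9 → $t6=(-28)-9=-37
add $t3, $t3, 3 → $t3=12+3=15
cmp $t3, 15  (cmp 15,15)
bne L2: not taken
rem $t6, $t5, 9 → $t6=15%9=6
halt.
Total executed instructions: 30.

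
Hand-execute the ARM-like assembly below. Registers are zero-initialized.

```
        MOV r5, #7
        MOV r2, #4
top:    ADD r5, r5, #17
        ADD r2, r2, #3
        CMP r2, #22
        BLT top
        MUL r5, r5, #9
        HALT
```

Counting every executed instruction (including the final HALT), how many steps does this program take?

28

r5=7
r2=4
r5=7+17=24
r2=4+3=7
CMP r2, #22  (cmp 7,22)
BLT top: taken
r5=24+17=41
r2=7+3=10
CMP r2, #22  (cmp 10,22)
BLT top: taken
r5=41+17=58
r2=10+3=13
CMP r2, #22  (cmp 13,22)
BLT top: taken
r5=58+17=75
r2=13+3=16
CMP r2, #22  (cmp 16,22)
BLT top: taken
r5=75+17=92
r2=16+3=19
CMP r2, #22  (cmp 19,22)
BLT top: taken
r5=92+17=109
r2=19+3=22
CMP r2, #22  (cmp 22,22)
BLT top: not taken
r5=109*9=981
halt.
Total executed instructions: 28.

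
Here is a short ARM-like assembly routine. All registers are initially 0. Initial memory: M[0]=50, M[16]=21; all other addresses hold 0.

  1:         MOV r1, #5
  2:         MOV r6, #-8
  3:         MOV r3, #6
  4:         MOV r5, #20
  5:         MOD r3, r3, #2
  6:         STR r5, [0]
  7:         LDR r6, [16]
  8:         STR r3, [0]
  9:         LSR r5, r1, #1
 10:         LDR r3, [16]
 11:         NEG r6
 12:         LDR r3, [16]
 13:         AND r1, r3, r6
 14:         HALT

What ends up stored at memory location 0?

r1=5
r6=-8
r3=6
r5=20
r3=6%2=0
STR r5, [0] → M[0]=20
r6=M[16]=21
STR r3, [0] → M[0]=0
r5=5>>1=2
r3=M[16]=21
r6=-(21)=-21
r3=M[16]=21
r1=21&(-21)=1
halt.

0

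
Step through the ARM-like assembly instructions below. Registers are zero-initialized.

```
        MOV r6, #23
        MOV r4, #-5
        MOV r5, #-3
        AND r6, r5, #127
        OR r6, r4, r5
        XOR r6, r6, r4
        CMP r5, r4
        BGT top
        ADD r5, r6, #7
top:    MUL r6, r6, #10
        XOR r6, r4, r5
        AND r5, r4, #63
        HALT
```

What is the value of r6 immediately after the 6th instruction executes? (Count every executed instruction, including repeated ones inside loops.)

4

MOV r6, #23 → r6=23
MOV r4, #-5 → r4=-5
MOV r5, #-3 → r5=-3
AND r6, r5, #127 → r6=(-3)&127=125
OR r6, r4, r5 → r6=(-5)|(-3)=-1
XOR r6, r6, r4 → r6=(-1)^(-5)=4
After step 6: r6 = 4.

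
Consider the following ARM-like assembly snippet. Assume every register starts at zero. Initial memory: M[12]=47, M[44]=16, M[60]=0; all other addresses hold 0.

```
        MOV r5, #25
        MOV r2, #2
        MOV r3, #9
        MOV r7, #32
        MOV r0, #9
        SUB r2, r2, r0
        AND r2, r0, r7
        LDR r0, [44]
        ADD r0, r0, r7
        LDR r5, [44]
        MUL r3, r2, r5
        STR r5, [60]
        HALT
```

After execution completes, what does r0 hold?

after MOV r5, #25: r5=25
after MOV r2, #2: r2=2
after MOV r3, #9: r3=9
after MOV r7, #32: r7=32
after MOV r0, #9: r0=9
after SUB r2, r2, r0: r2=2-9=-7
after AND r2, r0, r7: r2=9&32=0
after LDR r0, [44]: r0=M[44]=16
after ADD r0, r0, r7: r0=16+32=48
after LDR r5, [44]: r5=M[44]=16
after MUL r3, r2, r5: r3=0*16=0
STR r5, [60] → M[60]=16
halt.

48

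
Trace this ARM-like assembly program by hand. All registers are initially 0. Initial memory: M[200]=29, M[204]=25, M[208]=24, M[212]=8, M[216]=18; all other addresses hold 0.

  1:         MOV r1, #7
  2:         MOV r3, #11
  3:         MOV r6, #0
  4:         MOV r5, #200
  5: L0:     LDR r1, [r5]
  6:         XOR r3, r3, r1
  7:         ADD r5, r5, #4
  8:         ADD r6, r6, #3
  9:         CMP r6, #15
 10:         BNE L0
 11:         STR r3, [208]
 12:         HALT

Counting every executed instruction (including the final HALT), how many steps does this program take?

36

MOV r1, #7 → r1=7
MOV r3, #11 → r3=11
MOV r6, #0 → r6=0
MOV r5, #200 → r5=200
LDR r1, [r5] → r1=M[200]=29
XOR r3, r3, r1 → r3=11^29=22
ADD r5, r5, #4 → r5=200+4=204
ADD r6, r6, #3 → r6=0+3=3
CMP r6, #15  (cmp 3,15)
BNE L0: taken
LDR r1, [r5] → r1=M[204]=25
XOR r3, r3, r1 → r3=22^25=15
ADD r5, r5, #4 → r5=204+4=208
ADD r6, r6, #3 → r6=3+3=6
CMP r6, #15  (cmp 6,15)
BNE L0: taken
LDR r1, [r5] → r1=M[208]=24
XOR r3, r3, r1 → r3=15^24=23
ADD r5, r5, #4 → r5=208+4=212
ADD r6, r6, #3 → r6=6+3=9
CMP r6, #15  (cmp 9,15)
BNE L0: taken
LDR r1, [r5] → r1=M[212]=8
XOR r3, r3, r1 → r3=23^8=31
ADD r5, r5, #4 → r5=212+4=216
ADD r6, r6, #3 → r6=9+3=12
CMP r6, #15  (cmp 12,15)
BNE L0: taken
LDR r1, [r5] → r1=M[216]=18
XOR r3, r3, r1 → r3=31^18=13
ADD r5, r5, #4 → r5=216+4=220
ADD r6, r6, #3 → r6=12+3=15
CMP r6, #15  (cmp 15,15)
BNE L0: not taken
STR r3, [208] → M[208]=13
halt.
Total executed instructions: 36.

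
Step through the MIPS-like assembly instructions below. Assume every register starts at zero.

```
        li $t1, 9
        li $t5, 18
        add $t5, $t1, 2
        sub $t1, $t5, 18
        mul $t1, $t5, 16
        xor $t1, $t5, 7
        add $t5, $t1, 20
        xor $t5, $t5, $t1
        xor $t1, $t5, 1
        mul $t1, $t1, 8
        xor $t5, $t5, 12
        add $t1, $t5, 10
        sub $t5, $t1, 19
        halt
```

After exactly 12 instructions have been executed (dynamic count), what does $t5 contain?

$t1=9
$t5=18
$t5=9+2=11
$t1=11-18=-7
$t1=11*16=176
$t1=11^7=12
$t5=12+20=32
$t5=32^12=44
$t1=44^1=45
$t1=45*8=360
$t5=44^12=32
$t1=32+10=42
After step 12: $t5 = 32.

32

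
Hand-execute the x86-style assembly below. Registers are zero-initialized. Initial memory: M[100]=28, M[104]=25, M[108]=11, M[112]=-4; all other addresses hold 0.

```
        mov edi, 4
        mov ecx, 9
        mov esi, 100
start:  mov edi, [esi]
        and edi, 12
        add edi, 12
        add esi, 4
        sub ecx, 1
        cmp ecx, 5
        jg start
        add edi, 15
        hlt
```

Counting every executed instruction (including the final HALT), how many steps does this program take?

after mov edi, 4: edi=4
after mov ecx, 9: ecx=9
after mov esi, 100: esi=100
after mov edi, [esi]: edi=M[100]=28
after and edi, 12: edi=28&12=12
after add edi, 12: edi=12+12=24
after add esi, 4: esi=100+4=104
after sub ecx, 1: ecx=9-1=8
cmp ecx, 5  (cmp 8,5)
jg start: taken
after mov edi, [esi]: edi=M[104]=25
after and edi, 12: edi=25&12=8
after add edi, 12: edi=8+12=20
after add esi, 4: esi=104+4=108
after sub ecx, 1: ecx=8-1=7
cmp ecx, 5  (cmp 7,5)
jg start: taken
after mov edi, [esi]: edi=M[108]=11
after and edi, 12: edi=11&12=8
after add edi, 12: edi=8+12=20
after add esi, 4: esi=108+4=112
after sub ecx, 1: ecx=7-1=6
cmp ecx, 5  (cmp 6,5)
jg start: taken
after mov edi, [esi]: edi=M[112]=-4
after and edi, 12: edi=(-4)&12=12
after add edi, 12: edi=12+12=24
after add esi, 4: esi=112+4=116
after sub ecx, 1: ecx=6-1=5
cmp ecx, 5  (cmp 5,5)
jg start: not taken
after add edi, 15: edi=24+15=39
halt.
Total executed instructions: 33.

33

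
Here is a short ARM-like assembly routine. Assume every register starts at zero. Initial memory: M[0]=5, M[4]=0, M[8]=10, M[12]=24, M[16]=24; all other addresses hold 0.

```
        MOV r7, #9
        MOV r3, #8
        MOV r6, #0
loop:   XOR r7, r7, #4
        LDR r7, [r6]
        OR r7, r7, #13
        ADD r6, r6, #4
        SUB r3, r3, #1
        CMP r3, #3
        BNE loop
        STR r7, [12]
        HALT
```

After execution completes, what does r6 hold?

MOV r7, #9 → r7=9
MOV r3, #8 → r3=8
MOV r6, #0 → r6=0
XOR r7, r7, #4 → r7=9^4=13
LDR r7, [r6] → r7=M[0]=5
OR r7, r7, #13 → r7=5|13=13
ADD r6, r6, #4 → r6=0+4=4
SUB r3, r3, #1 → r3=8-1=7
CMP r3, #3  (cmp 7,3)
BNE loop: taken
XOR r7, r7, #4 → r7=13^4=9
LDR r7, [r6] → r7=M[4]=0
OR r7, r7, #13 → r7=0|13=13
ADD r6, r6, #4 → r6=4+4=8
SUB r3, r3, #1 → r3=7-1=6
CMP r3, #3  (cmp 6,3)
BNE loop: taken
XOR r7, r7, #4 → r7=13^4=9
LDR r7, [r6] → r7=M[8]=10
OR r7, r7, #13 → r7=10|13=15
ADD r6, r6, #4 → r6=8+4=12
SUB r3, r3, #1 → r3=6-1=5
CMP r3, #3  (cmp 5,3)
BNE loop: taken
XOR r7, r7, #4 → r7=15^4=11
LDR r7, [r6] → r7=M[12]=24
OR r7, r7, #13 → r7=24|13=29
ADD r6, r6, #4 → r6=12+4=16
SUB r3, r3, #1 → r3=5-1=4
CMP r3, #3  (cmp 4,3)
BNE loop: taken
XOR r7, r7, #4 → r7=29^4=25
LDR r7, [r6] → r7=M[16]=24
OR r7, r7, #13 → r7=24|13=29
ADD r6, r6, #4 → r6=16+4=20
SUB r3, r3, #1 → r3=4-1=3
CMP r3, #3  (cmp 3,3)
BNE loop: not taken
STR r7, [12] → M[12]=29
halt.

20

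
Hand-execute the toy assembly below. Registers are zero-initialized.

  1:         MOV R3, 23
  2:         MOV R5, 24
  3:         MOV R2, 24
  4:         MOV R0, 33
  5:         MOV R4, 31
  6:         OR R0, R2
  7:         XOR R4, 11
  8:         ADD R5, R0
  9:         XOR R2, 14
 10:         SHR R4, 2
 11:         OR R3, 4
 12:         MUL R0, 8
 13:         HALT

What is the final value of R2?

R3=23
R5=24
R2=24
R0=33
R4=31
R0=33|24=57
R4=31^11=20
R5=24+57=81
R2=24^14=22
R4=20>>2=5
R3=23|4=23
R0=57*8=456
halt.

22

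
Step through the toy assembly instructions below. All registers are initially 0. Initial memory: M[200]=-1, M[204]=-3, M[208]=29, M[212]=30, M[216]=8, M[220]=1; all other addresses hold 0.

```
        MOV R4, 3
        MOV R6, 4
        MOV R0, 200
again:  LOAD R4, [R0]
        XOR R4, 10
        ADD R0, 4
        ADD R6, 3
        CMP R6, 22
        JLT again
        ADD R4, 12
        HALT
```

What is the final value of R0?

MOV R4, 3 → R4=3
MOV R6, 4 → R6=4
MOV R0, 200 → R0=200
LOAD R4, [R0] → R4=M[200]=-1
XOR R4, 10 → R4=(-1)^10=-11
ADD R0, 4 → R0=200+4=204
ADD R6, 3 → R6=4+3=7
CMP R6, 22  (cmp 7,22)
JLT again: taken
LOAD R4, [R0] → R4=M[204]=-3
XOR R4, 10 → R4=(-3)^10=-9
ADD R0, 4 → R0=204+4=208
ADD R6, 3 → R6=7+3=10
CMP R6, 22  (cmp 10,22)
JLT again: taken
LOAD R4, [R0] → R4=M[208]=29
XOR R4, 10 → R4=29^10=23
ADD R0, 4 → R0=208+4=212
ADD R6, 3 → R6=10+3=13
CMP R6, 22  (cmp 13,22)
JLT again: taken
LOAD R4, [R0] → R4=M[212]=30
XOR R4, 10 → R4=30^10=20
ADD R0, 4 → R0=212+4=216
ADD R6, 3 → R6=13+3=16
CMP R6, 22  (cmp 16,22)
JLT again: taken
LOAD R4, [R0] → R4=M[216]=8
XOR R4, 10 → R4=8^10=2
ADD R0, 4 → R0=216+4=220
ADD R6, 3 → R6=16+3=19
CMP R6, 22  (cmp 19,22)
JLT again: taken
LOAD R4, [R0] → R4=M[220]=1
XOR R4, 10 → R4=1^10=11
ADD R0, 4 → R0=220+4=224
ADD R6, 3 → R6=19+3=22
CMP R6, 22  (cmp 22,22)
JLT again: not taken
ADD R4, 12 → R4=11+12=23
halt.

224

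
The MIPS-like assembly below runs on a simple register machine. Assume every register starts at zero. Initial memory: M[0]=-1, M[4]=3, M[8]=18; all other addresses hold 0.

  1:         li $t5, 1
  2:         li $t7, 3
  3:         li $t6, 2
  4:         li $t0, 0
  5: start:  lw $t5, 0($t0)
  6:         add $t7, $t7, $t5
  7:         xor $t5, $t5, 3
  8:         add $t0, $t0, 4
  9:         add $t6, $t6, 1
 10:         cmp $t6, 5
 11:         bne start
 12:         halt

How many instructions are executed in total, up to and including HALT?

li $t5, 1 → $t5=1
li $t7, 3 → $t7=3
li $t6, 2 → $t6=2
li $t0, 0 → $t0=0
lw $t5, 0($t0) → $t5=M[0]=-1
add $t7, $t7, $t5 → $t7=3+(-1)=2
xor $t5, $t5, 3 → $t5=(-1)^3=-4
add $t0, $t0, 4 → $t0=0+4=4
add $t6, $t6, 1 → $t6=2+1=3
cmp $t6, 5  (cmp 3,5)
bne start: taken
lw $t5, 0($t0) → $t5=M[4]=3
add $t7, $t7, $t5 → $t7=2+3=5
xor $t5, $t5, 3 → $t5=3^3=0
add $t0, $t0, 4 → $t0=4+4=8
add $t6, $t6, 1 → $t6=3+1=4
cmp $t6, 5  (cmp 4,5)
bne start: taken
lw $t5, 0($t0) → $t5=M[8]=18
add $t7, $t7, $t5 → $t7=5+18=23
xor $t5, $t5, 3 → $t5=18^3=17
add $t0, $t0, 4 → $t0=8+4=12
add $t6, $t6, 1 → $t6=4+1=5
cmp $t6, 5  (cmp 5,5)
bne start: not taken
halt.
Total executed instructions: 26.

26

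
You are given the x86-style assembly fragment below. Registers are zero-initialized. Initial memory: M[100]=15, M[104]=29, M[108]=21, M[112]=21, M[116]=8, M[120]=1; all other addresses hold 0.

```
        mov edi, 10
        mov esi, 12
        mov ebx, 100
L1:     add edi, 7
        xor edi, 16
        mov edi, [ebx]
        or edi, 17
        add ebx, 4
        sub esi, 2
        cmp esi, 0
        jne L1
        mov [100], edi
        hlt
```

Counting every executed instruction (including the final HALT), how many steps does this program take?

mov edi, 10 → edi=10
mov esi, 12 → esi=12
mov ebx, 100 → ebx=100
add edi, 7 → edi=10+7=17
xor edi, 16 → edi=17^16=1
mov edi, [ebx] → edi=M[100]=15
or edi, 17 → edi=15|17=31
add ebx, 4 → ebx=100+4=104
sub esi, 2 → esi=12-2=10
cmp esi, 0  (cmp 10,0)
jne L1: taken
add edi, 7 → edi=31+7=38
xor edi, 16 → edi=38^16=54
mov edi, [ebx] → edi=M[104]=29
or edi, 17 → edi=29|17=29
add ebx, 4 → ebx=104+4=108
sub esi, 2 → esi=10-2=8
cmp esi, 0  (cmp 8,0)
jne L1: taken
add edi, 7 → edi=29+7=36
xor edi, 16 → edi=36^16=52
mov edi, [ebx] → edi=M[108]=21
or edi, 17 → edi=21|17=21
add ebx, 4 → ebx=108+4=112
sub esi, 2 → esi=8-2=6
cmp esi, 0  (cmp 6,0)
jne L1: taken
add edi, 7 → edi=21+7=28
xor edi, 16 → edi=28^16=12
mov edi, [ebx] → edi=M[112]=21
or edi, 17 → edi=21|17=21
add ebx, 4 → ebx=112+4=116
sub esi, 2 → esi=6-2=4
cmp esi, 0  (cmp 4,0)
jne L1: taken
add edi, 7 → edi=21+7=28
xor edi, 16 → edi=28^16=12
mov edi, [ebx] → edi=M[116]=8
or edi, 17 → edi=8|17=25
add ebx, 4 → ebx=116+4=120
sub esi, 2 → esi=4-2=2
cmp esi, 0  (cmp 2,0)
jne L1: taken
add edi, 7 → edi=25+7=32
xor edi, 16 → edi=32^16=48
mov edi, [ebx] → edi=M[120]=1
or edi, 17 → edi=1|17=17
add ebx, 4 → ebx=120+4=124
sub esi, 2 → esi=2-2=0
cmp esi, 0  (cmp 0,0)
jne L1: not taken
mov [100], edi → M[100]=17
halt.
Total executed instructions: 53.

53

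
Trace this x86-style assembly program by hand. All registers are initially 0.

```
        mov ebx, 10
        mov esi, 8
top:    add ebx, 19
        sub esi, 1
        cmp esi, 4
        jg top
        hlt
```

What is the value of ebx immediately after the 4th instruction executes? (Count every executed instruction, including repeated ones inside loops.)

after mov ebx, 10: ebx=10
after mov esi, 8: esi=8
after add ebx, 19: ebx=10+19=29
after sub esi, 1: esi=8-1=7
After step 4: ebx = 29.

29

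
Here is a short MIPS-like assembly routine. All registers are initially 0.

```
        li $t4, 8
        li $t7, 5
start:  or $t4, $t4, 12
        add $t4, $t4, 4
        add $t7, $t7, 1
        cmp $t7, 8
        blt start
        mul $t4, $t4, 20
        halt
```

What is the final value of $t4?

960

li $t4, 8 → $t4=8
li $t7, 5 → $t7=5
or $t4, $t4, 12 → $t4=8|12=12
add $t4, $t4, 4 → $t4=12+4=16
add $t7, $t7, 1 → $t7=5+1=6
cmp $t7, 8  (cmp 6,8)
blt start: taken
or $t4, $t4, 12 → $t4=16|12=28
add $t4, $t4, 4 → $t4=28+4=32
add $t7, $t7, 1 → $t7=6+1=7
cmp $t7, 8  (cmp 7,8)
blt start: taken
or $t4, $t4, 12 → $t4=32|12=44
add $t4, $t4, 4 → $t4=44+4=48
add $t7, $t7, 1 → $t7=7+1=8
cmp $t7, 8  (cmp 8,8)
blt start: not taken
mul $t4, $t4, 20 → $t4=48*20=960
halt.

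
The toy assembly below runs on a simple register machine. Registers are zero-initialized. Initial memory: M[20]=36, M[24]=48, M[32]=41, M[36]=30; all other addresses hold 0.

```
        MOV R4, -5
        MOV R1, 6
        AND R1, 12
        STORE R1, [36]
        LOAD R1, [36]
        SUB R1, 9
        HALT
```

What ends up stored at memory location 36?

4

MOV R4, -5 → R4=-5
MOV R1, 6 → R1=6
AND R1, 12 → R1=6&12=4
STORE R1, [36] → M[36]=4
LOAD R1, [36] → R1=M[36]=4
SUB R1, 9 → R1=4-9=-5
halt.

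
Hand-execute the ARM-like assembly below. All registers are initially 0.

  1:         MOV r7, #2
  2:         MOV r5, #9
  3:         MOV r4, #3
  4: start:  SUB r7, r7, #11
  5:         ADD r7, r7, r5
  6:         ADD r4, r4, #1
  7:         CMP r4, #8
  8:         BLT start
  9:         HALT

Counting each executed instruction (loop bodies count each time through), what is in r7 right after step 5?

0

r7=2
r5=9
r4=3
r7=2-11=-9
r7=(-9)+9=0
After step 5: r7 = 0.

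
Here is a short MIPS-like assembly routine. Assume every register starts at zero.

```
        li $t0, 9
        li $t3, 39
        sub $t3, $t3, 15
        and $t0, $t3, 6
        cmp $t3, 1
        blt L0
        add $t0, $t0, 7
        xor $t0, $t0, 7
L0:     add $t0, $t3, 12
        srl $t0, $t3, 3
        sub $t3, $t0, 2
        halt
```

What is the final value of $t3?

1

li $t0, 9 → $t0=9
li $t3, 39 → $t3=39
sub $t3, $t3, 15 → $t3=39-15=24
and $t0, $t3, 6 → $t0=24&6=0
cmp $t3, 1  (cmp 24,1)
blt L0: not taken
add $t0, $t0, 7 → $t0=0+7=7
xor $t0, $t0, 7 → $t0=7^7=0
add $t0, $t3, 12 → $t0=24+12=36
srl $t0, $t3, 3 → $t0=24>>3=3
sub $t3, $t0, 2 → $t3=3-2=1
halt.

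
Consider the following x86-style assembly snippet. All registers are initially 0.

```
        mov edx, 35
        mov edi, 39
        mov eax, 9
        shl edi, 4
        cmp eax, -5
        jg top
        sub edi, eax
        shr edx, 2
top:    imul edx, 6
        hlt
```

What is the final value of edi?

624

after mov edx, 35: edx=35
after mov edi, 39: edi=39
after mov eax, 9: eax=9
after shl edi, 4: edi=39<<4=624
cmp eax, -5  (cmp 9,-5)
jg top: taken
after imul edx, 6: edx=35*6=210
halt.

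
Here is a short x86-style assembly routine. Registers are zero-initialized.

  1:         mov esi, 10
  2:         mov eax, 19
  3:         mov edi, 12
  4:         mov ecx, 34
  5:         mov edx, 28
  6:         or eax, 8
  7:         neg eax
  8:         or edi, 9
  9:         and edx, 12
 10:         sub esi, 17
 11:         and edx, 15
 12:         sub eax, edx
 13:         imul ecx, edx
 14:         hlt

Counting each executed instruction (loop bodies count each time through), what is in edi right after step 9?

13

after mov esi, 10: esi=10
after mov eax, 19: eax=19
after mov edi, 12: edi=12
after mov ecx, 34: ecx=34
after mov edx, 28: edx=28
after or eax, 8: eax=19|8=27
after neg eax: eax=-(27)=-27
after or edi, 9: edi=12|9=13
after and edx, 12: edx=28&12=12
After step 9: edi = 13.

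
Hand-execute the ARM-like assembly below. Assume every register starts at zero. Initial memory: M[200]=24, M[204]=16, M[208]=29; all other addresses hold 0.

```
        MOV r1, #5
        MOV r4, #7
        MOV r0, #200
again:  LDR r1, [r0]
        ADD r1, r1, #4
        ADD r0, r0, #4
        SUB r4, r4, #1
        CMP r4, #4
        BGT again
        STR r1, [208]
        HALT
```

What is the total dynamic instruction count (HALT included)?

23

MOV r1, #5 → r1=5
MOV r4, #7 → r4=7
MOV r0, #200 → r0=200
LDR r1, [r0] → r1=M[200]=24
ADD r1, r1, #4 → r1=24+4=28
ADD r0, r0, #4 → r0=200+4=204
SUB r4, r4, #1 → r4=7-1=6
CMP r4, #4  (cmp 6,4)
BGT again: taken
LDR r1, [r0] → r1=M[204]=16
ADD r1, r1, #4 → r1=16+4=20
ADD r0, r0, #4 → r0=204+4=208
SUB r4, r4, #1 → r4=6-1=5
CMP r4, #4  (cmp 5,4)
BGT again: taken
LDR r1, [r0] → r1=M[208]=29
ADD r1, r1, #4 → r1=29+4=33
ADD r0, r0, #4 → r0=208+4=212
SUB r4, r4, #1 → r4=5-1=4
CMP r4, #4  (cmp 4,4)
BGT again: not taken
STR r1, [208] → M[208]=33
halt.
Total executed instructions: 23.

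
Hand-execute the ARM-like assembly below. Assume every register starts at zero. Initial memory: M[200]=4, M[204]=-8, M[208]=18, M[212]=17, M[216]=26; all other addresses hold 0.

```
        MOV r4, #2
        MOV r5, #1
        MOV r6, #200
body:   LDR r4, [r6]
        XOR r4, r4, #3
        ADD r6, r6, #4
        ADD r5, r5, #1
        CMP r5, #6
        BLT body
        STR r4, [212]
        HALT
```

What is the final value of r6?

220

MOV r4, #2 → r4=2
MOV r5, #1 → r5=1
MOV r6, #200 → r6=200
LDR r4, [r6] → r4=M[200]=4
XOR r4, r4, #3 → r4=4^3=7
ADD r6, r6, #4 → r6=200+4=204
ADD r5, r5, #1 → r5=1+1=2
CMP r5, #6  (cmp 2,6)
BLT body: taken
LDR r4, [r6] → r4=M[204]=-8
XOR r4, r4, #3 → r4=(-8)^3=-5
ADD r6, r6, #4 → r6=204+4=208
ADD r5, r5, #1 → r5=2+1=3
CMP r5, #6  (cmp 3,6)
BLT body: taken
LDR r4, [r6] → r4=M[208]=18
XOR r4, r4, #3 → r4=18^3=17
ADD r6, r6, #4 → r6=208+4=212
ADD r5, r5, #1 → r5=3+1=4
CMP r5, #6  (cmp 4,6)
BLT body: taken
LDR r4, [r6] → r4=M[212]=17
XOR r4, r4, #3 → r4=17^3=18
ADD r6, r6, #4 → r6=212+4=216
ADD r5, r5, #1 → r5=4+1=5
CMP r5, #6  (cmp 5,6)
BLT body: taken
LDR r4, [r6] → r4=M[216]=26
XOR r4, r4, #3 → r4=26^3=25
ADD r6, r6, #4 → r6=216+4=220
ADD r5, r5, #1 → r5=5+1=6
CMP r5, #6  (cmp 6,6)
BLT body: not taken
STR r4, [212] → M[212]=25
halt.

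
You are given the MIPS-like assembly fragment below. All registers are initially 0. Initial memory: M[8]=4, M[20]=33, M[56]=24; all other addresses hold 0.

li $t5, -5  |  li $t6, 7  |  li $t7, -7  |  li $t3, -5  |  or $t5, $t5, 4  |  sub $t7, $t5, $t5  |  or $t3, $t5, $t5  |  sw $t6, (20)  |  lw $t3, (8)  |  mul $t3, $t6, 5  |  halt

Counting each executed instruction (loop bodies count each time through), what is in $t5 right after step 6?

after li $t5, -5: $t5=-5
after li $t6, 7: $t6=7
after li $t7, -7: $t7=-7
after li $t3, -5: $t3=-5
after or $t5, $t5, 4: $t5=(-5)|4=-1
after sub $t7, $t5, $t5: $t7=(-1)-(-1)=0
After step 6: $t5 = -1.

-1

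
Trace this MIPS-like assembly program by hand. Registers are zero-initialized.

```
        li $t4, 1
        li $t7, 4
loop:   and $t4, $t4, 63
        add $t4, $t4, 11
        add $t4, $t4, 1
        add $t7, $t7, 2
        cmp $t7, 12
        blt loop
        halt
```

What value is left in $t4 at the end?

49

after li $t4, 1: $t4=1
after li $t7, 4: $t7=4
after and $t4, $t4, 63: $t4=1&63=1
after add $t4, $t4, 11: $t4=1+11=12
after add $t4, $t4, 1: $t4=12+1=13
after add $t7, $t7, 2: $t7=4+2=6
cmp $t7, 12  (cmp 6,12)
blt loop: taken
after and $t4, $t4, 63: $t4=13&63=13
after add $t4, $t4, 11: $t4=13+11=24
after add $t4, $t4, 1: $t4=24+1=25
after add $t7, $t7, 2: $t7=6+2=8
cmp $t7, 12  (cmp 8,12)
blt loop: taken
after and $t4, $t4, 63: $t4=25&63=25
after add $t4, $t4, 11: $t4=25+11=36
after add $t4, $t4, 1: $t4=36+1=37
after add $t7, $t7, 2: $t7=8+2=10
cmp $t7, 12  (cmp 10,12)
blt loop: taken
after and $t4, $t4, 63: $t4=37&63=37
after add $t4, $t4, 11: $t4=37+11=48
after add $t4, $t4, 1: $t4=48+1=49
after add $t7, $t7, 2: $t7=10+2=12
cmp $t7, 12  (cmp 12,12)
blt loop: not taken
halt.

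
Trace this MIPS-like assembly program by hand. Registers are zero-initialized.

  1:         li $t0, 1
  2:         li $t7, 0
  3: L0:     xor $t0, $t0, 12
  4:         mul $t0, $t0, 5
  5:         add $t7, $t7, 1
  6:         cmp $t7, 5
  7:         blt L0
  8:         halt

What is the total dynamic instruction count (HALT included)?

$t0=1
$t7=0
$t0=1^12=13
$t0=13*5=65
$t7=0+1=1
cmp $t7, 5  (cmp 1,5)
blt L0: taken
$t0=65^12=77
$t0=77*5=385
$t7=1+1=2
cmp $t7, 5  (cmp 2,5)
blt L0: taken
$t0=385^12=397
$t0=397*5=1985
$t7=2+1=3
cmp $t7, 5  (cmp 3,5)
blt L0: taken
$t0=1985^12=1997
$t0=1997*5=9985
$t7=3+1=4
cmp $t7, 5  (cmp 4,5)
blt L0: taken
$t0=9985^12=9997
$t0=9997*5=49985
$t7=4+1=5
cmp $t7, 5  (cmp 5,5)
blt L0: not taken
halt.
Total executed instructions: 28.

28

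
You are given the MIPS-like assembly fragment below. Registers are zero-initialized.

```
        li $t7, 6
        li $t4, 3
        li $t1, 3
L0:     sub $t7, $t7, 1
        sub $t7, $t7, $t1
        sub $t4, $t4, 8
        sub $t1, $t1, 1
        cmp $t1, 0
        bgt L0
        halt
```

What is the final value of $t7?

-3

li $t7, 6 → $t7=6
li $t4, 3 → $t4=3
li $t1, 3 → $t1=3
sub $t7, $t7, 1 → $t7=6-1=5
sub $t7, $t7, $t1 → $t7=5-3=2
sub $t4, $t4, 8 → $t4=3-8=-5
sub $t1, $t1, 1 → $t1=3-1=2
cmp $t1, 0  (cmp 2,0)
bgt L0: taken
sub $t7, $t7, 1 → $t7=2-1=1
sub $t7, $t7, $t1 → $t7=1-2=-1
sub $t4, $t4, 8 → $t4=(-5)-8=-13
sub $t1, $t1, 1 → $t1=2-1=1
cmp $t1, 0  (cmp 1,0)
bgt L0: taken
sub $t7, $t7, 1 → $t7=(-1)-1=-2
sub $t7, $t7, $t1 → $t7=(-2)-1=-3
sub $t4, $t4, 8 → $t4=(-13)-8=-21
sub $t1, $t1, 1 → $t1=1-1=0
cmp $t1, 0  (cmp 0,0)
bgt L0: not taken
halt.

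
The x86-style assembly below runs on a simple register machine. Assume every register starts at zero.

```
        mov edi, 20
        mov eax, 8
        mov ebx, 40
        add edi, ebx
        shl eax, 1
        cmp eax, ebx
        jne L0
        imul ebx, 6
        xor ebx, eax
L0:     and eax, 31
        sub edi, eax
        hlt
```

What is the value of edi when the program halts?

44

edi=20
eax=8
ebx=40
edi=20+40=60
eax=8<<1=16
cmp eax, ebx  (cmp 16,40)
jne L0: taken
eax=16&31=16
edi=60-16=44
halt.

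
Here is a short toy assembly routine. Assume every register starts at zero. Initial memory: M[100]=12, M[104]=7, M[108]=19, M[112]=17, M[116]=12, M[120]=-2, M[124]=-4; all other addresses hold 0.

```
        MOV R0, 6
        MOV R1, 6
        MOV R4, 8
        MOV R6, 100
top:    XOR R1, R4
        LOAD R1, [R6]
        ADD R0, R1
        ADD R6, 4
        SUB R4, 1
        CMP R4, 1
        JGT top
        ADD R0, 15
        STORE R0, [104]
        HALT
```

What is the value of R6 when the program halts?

128

after MOV R0, 6: R0=6
after MOV R1, 6: R1=6
after MOV R4, 8: R4=8
after MOV R6, 100: R6=100
after XOR R1, R4: R1=6^8=14
after LOAD R1, [R6]: R1=M[100]=12
after ADD R0, R1: R0=6+12=18
after ADD R6, 4: R6=100+4=104
after SUB R4, 1: R4=8-1=7
CMP R4, 1  (cmp 7,1)
JGT top: taken
after XOR R1, R4: R1=12^7=11
after LOAD R1, [R6]: R1=M[104]=7
after ADD R0, R1: R0=18+7=25
after ADD R6, 4: R6=104+4=108
after SUB R4, 1: R4=7-1=6
CMP R4, 1  (cmp 6,1)
JGT top: taken
after XOR R1, R4: R1=7^6=1
after LOAD R1, [R6]: R1=M[108]=19
after ADD R0, R1: R0=25+19=44
after ADD R6, 4: R6=108+4=112
after SUB R4, 1: R4=6-1=5
CMP R4, 1  (cmp 5,1)
JGT top: taken
after XOR R1, R4: R1=19^5=22
after LOAD R1, [R6]: R1=M[112]=17
after ADD R0, R1: R0=44+17=61
after ADD R6, 4: R6=112+4=116
after SUB R4, 1: R4=5-1=4
CMP R4, 1  (cmp 4,1)
JGT top: taken
after XOR R1, R4: R1=17^4=21
after LOAD R1, [R6]: R1=M[116]=12
after ADD R0, R1: R0=61+12=73
after ADD R6, 4: R6=116+4=120
after SUB R4, 1: R4=4-1=3
CMP R4, 1  (cmp 3,1)
JGT top: taken
after XOR R1, R4: R1=12^3=15
after LOAD R1, [R6]: R1=M[120]=-2
after ADD R0, R1: R0=73+(-2)=71
after ADD R6, 4: R6=120+4=124
after SUB R4, 1: R4=3-1=2
CMP R4, 1  (cmp 2,1)
JGT top: taken
after XOR R1, R4: R1=(-2)^2=-4
after LOAD R1, [R6]: R1=M[124]=-4
after ADD R0, R1: R0=71+(-4)=67
after ADD R6, 4: R6=124+4=128
after SUB R4, 1: R4=2-1=1
CMP R4, 1  (cmp 1,1)
JGT top: not taken
after ADD R0, 15: R0=67+15=82
STORE R0, [104] → M[104]=82
halt.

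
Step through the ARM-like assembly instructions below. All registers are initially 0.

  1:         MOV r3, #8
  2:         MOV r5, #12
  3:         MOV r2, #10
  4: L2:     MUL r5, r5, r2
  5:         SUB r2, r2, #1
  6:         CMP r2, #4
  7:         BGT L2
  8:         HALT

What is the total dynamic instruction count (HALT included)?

28

MOV r3, #8 → r3=8
MOV r5, #12 → r5=12
MOV r2, #10 → r2=10
MUL r5, r5, r2 → r5=12*10=120
SUB r2, r2, #1 → r2=10-1=9
CMP r2, #4  (cmp 9,4)
BGT L2: taken
MUL r5, r5, r2 → r5=120*9=1080
SUB r2, r2, #1 → r2=9-1=8
CMP r2, #4  (cmp 8,4)
BGT L2: taken
MUL r5, r5, r2 → r5=1080*8=8640
SUB r2, r2, #1 → r2=8-1=7
CMP r2, #4  (cmp 7,4)
BGT L2: taken
MUL r5, r5, r2 → r5=8640*7=60480
SUB r2, r2, #1 → r2=7-1=6
CMP r2, #4  (cmp 6,4)
BGT L2: taken
MUL r5, r5, r2 → r5=60480*6=362880
SUB r2, r2, #1 → r2=6-1=5
CMP r2, #4  (cmp 5,4)
BGT L2: taken
MUL r5, r5, r2 → r5=362880*5=1814400
SUB r2, r2, #1 → r2=5-1=4
CMP r2, #4  (cmp 4,4)
BGT L2: not taken
halt.
Total executed instructions: 28.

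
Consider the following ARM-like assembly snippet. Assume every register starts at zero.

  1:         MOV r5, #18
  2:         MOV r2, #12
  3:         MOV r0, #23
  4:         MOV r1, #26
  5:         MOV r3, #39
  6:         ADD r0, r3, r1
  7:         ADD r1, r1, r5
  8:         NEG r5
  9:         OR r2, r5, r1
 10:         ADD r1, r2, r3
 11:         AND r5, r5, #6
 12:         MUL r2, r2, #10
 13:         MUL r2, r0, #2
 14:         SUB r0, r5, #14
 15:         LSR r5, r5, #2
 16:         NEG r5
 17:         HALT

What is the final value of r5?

MOV r5, #18 → r5=18
MOV r2, #12 → r2=12
MOV r0, #23 → r0=23
MOV r1, #26 → r1=26
MOV r3, #39 → r3=39
ADD r0, r3, r1 → r0=39+26=65
ADD r1, r1, r5 → r1=26+18=44
NEG r5 → r5=-(18)=-18
OR r2, r5, r1 → r2=(-18)|44=-18
ADD r1, r2, r3 → r1=(-18)+39=21
AND r5, r5, #6 → r5=(-18)&6=6
MUL r2, r2, #10 → r2=(-18)*10=-180
MUL r2, r0, #2 → r2=65*2=130
SUB r0, r5, #14 → r0=6-14=-8
LSR r5, r5, #2 → r5=6>>2=1
NEG r5 → r5=-(1)=-1
halt.

-1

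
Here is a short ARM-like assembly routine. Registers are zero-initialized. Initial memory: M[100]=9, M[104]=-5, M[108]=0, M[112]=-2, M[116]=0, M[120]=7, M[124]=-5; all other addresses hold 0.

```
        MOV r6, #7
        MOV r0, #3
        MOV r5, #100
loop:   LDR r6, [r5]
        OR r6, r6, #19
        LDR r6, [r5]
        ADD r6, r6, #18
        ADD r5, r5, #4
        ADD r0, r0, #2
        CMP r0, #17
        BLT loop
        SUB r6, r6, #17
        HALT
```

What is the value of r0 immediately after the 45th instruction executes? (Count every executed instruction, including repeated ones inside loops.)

13

r6=7
r0=3
r5=100
r6=M[100]=9
r6=9|19=27
r6=M[100]=9
r6=9+18=27
r5=100+4=104
r0=3+2=5
CMP r0, #17  (cmp 5,17)
BLT loop: taken
r6=M[104]=-5
r6=(-5)|19=-5
r6=M[104]=-5
r6=(-5)+18=13
r5=104+4=108
r0=5+2=7
CMP r0, #17  (cmp 7,17)
BLT loop: taken
r6=M[108]=0
r6=0|19=19
r6=M[108]=0
r6=0+18=18
r5=108+4=112
r0=7+2=9
CMP r0, #17  (cmp 9,17)
BLT loop: taken
r6=M[112]=-2
r6=(-2)|19=-1
r6=M[112]=-2
r6=(-2)+18=16
r5=112+4=116
r0=9+2=11
CMP r0, #17  (cmp 11,17)
BLT loop: taken
r6=M[116]=0
r6=0|19=19
r6=M[116]=0
r6=0+18=18
r5=116+4=120
r0=11+2=13
CMP r0, #17  (cmp 13,17)
BLT loop: taken
r6=M[120]=7
r6=7|19=23
After step 45: r0 = 13.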